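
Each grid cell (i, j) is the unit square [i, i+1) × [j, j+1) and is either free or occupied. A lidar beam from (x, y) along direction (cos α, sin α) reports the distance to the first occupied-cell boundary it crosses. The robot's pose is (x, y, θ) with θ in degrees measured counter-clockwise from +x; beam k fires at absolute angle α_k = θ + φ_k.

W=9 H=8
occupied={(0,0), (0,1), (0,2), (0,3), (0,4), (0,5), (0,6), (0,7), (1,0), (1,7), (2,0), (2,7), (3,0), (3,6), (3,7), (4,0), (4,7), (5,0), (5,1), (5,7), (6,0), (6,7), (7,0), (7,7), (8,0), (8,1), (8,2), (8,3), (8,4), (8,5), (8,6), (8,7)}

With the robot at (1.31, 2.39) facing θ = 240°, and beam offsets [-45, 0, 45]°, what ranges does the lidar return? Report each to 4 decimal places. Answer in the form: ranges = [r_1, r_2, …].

ranges = [0.3209, 0.6200, 1.4390]

beam 1: φ=-45°, α=195°
  dir = (cos 195°, sin 195°) = (-0.9659, -0.2588); from cell (1,2)
  next x-line at t=0.3209, next y-line at t=1.5068; Δt_x=1.0353, Δt_y=3.8637
    x: enter (0,2) at t=0.3209 ← occupied
  → r_1 = 0.3209
beam 2: φ=0°, α=240°
  dir = (cos 240°, sin 240°) = (-0.5000, -0.8660); from cell (1,2)
  next x-line at t=0.6200, next y-line at t=0.4503; Δt_x=2.0000, Δt_y=1.1547
    y: enter (1,1) at t=0.4503
    x: enter (0,1) at t=0.6200 ← occupied
  → r_2 = 0.6200
beam 3: φ=45°, α=285°
  dir = (cos 285°, sin 285°) = (0.2588, -0.9659); from cell (1,2)
  next x-line at t=2.6660, next y-line at t=0.4038; Δt_x=3.8637, Δt_y=1.0353
    y: enter (1,1) at t=0.4038
    y: enter (1,0) at t=1.4390 ← occupied
  → r_3 = 1.4390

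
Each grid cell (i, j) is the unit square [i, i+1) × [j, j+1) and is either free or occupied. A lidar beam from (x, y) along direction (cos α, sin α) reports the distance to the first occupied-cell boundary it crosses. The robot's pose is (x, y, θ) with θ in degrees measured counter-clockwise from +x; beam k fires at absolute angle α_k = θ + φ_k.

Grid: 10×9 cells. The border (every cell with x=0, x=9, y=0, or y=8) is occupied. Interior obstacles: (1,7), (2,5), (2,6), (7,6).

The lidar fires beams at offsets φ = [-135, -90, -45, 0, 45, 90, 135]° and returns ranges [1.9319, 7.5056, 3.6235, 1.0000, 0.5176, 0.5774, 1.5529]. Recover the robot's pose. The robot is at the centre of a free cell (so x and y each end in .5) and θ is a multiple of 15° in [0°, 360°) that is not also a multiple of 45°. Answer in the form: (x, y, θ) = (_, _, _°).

Enumerate (i+0.5, j+0.5, θ) over the 52 free cells and 16 admissible headings. For each, cast all 7 beams and compare to the given ranges.
  (6.5, 3.5, 300°): beam 1 = 5.6940 ≠ 1.9319 ✗
  (6.5, 3.5, 195°): beam 1 = 2.8868 ≠ 1.9319 ✗
  (4.5, 1.5, 165°): beam 1 = 5.1962 ≠ 1.9319 ✗
  (5.5, 3.5, 120°): beam 1 = 3.6235 ≠ 1.9319 ✗
  …
  (3.5, 7.5, 30°): r_1=1.9319, r_2=7.5056, r_3=3.6235, r_4=1.0000, r_5=0.5176, r_6=0.5774, r_7=1.5529 — all match ✓
Unique over the lattice → pose = (3.5, 7.5, 30°).

(x, y, θ) = (3.5, 7.5, 30°)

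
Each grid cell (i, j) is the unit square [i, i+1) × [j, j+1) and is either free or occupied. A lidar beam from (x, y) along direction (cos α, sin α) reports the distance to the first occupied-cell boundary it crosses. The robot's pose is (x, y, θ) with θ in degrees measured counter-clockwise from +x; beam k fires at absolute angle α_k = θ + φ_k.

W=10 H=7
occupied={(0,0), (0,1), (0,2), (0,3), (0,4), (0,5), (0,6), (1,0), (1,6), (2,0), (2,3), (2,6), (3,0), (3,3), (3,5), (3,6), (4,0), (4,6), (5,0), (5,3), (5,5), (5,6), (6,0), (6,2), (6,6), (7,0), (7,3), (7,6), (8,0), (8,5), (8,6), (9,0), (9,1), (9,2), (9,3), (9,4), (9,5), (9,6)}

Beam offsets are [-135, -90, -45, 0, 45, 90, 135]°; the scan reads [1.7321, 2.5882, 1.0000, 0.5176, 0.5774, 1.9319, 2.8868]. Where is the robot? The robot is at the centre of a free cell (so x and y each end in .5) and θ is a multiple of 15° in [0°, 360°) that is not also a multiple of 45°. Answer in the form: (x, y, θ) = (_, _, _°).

The pose lattice has 32·16 = 512 candidates. Test each by forward raycasting.
  (3.5, 1.5, 75°): beam 1 = 0.5774 ≠ 1.7321 ✗
  (2.5, 4.5, 285°): beam 2 = 1.5529 ≠ 2.5882 ✗
  (5.5, 2.5, 60°): beam 1 = 1.5529 ≠ 1.7321 ✗
  (1.5, 1.5, 285°): beam 1 = 0.5774 ≠ 1.7321 ✗
  …
  (3.5, 1.5, 255°): r_1=1.7321, r_2=2.5882, r_3=1.0000, r_4=0.5176, r_5=0.5774, r_6=1.9319, r_7=2.8868 — all match ✓
No second candidate reproduces the full scan.

(x, y, θ) = (3.5, 1.5, 255°)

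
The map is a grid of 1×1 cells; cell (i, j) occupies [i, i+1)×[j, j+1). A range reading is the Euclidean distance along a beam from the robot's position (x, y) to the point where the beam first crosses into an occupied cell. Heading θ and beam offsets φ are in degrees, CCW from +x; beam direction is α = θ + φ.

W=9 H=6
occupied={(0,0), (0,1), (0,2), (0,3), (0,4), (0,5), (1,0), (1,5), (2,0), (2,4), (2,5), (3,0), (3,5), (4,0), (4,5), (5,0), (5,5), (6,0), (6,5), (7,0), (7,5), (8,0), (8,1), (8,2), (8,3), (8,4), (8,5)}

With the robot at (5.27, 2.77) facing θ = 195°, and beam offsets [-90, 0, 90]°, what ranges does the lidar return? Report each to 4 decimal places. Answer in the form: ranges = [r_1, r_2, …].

ranges = [2.3087, 4.4206, 1.8324]

beam 1: φ=-90°, α=105°
  direction (-0.2588, 0.9659); cell (5,2); t to first gridline: x 1.0432, y 0.2381 (then +3.8637 / +1.0353)
    (5,3) via y @ 0.2381
    (4,3) via x @ 1.0432
    (4,4) via y @ 1.2734
    (4,5) via y @ 2.3087  # hit
  → r_1 = 2.3087
beam 2: φ=0°, α=195°
  direction (-0.9659, -0.2588); cell (5,2); t to first gridline: x 0.2795, y 2.9751 (then +1.0353 / +3.8637)
    (4,2) via x @ 0.2795
    (3,2) via x @ 1.3148
    (2,2) via x @ 2.3501
    (2,1) via y @ 2.9751
    (1,1) via x @ 3.3854
    (0,1) via x @ 4.4206  # hit
  → r_2 = 4.4206
beam 3: φ=90°, α=285°
  direction (0.2588, -0.9659); cell (5,2); t to first gridline: x 2.8205, y 0.7972 (then +3.8637 / +1.0353)
    (5,1) via y @ 0.7972
    (5,0) via y @ 1.8324  # hit
  → r_3 = 1.8324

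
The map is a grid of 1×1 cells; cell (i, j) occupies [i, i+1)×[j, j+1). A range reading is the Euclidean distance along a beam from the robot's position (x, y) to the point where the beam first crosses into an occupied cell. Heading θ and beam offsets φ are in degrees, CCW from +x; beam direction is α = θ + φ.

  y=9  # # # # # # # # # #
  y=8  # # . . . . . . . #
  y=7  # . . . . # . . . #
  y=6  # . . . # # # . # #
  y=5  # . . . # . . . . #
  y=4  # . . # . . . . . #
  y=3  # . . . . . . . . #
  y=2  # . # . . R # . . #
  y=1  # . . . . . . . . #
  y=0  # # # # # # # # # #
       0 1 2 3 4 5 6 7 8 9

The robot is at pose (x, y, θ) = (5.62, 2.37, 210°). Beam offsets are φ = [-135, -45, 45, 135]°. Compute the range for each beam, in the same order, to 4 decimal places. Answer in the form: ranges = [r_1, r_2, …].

beam 1: φ=-135°, α=75°
  dir = (cos 75°, sin 75°) = (0.2588, 0.9659); from cell (5,2)
  next x-line at t=1.4682, next y-line at t=0.6522; Δt_x=3.8637, Δt_y=1.0353
    y: enter (5,3) at t=0.6522
    x: enter (6,3) at t=1.4682
    y: enter (6,4) at t=1.6875
    y: enter (6,5) at t=2.7228
    y: enter (6,6) at t=3.7581 ← occupied
  → r_1 = 3.7581
beam 2: φ=-45°, α=165°
  dir = (cos 165°, sin 165°) = (-0.9659, 0.2588); from cell (5,2)
  next x-line at t=0.6419, next y-line at t=2.4341; Δt_x=1.0353, Δt_y=3.8637
    x: enter (4,2) at t=0.6419
    x: enter (3,2) at t=1.6771
    y: enter (3,3) at t=2.4341
    x: enter (2,3) at t=2.7124
    x: enter (1,3) at t=3.7477
    x: enter (0,3) at t=4.7830 ← occupied
  → r_2 = 4.7830
beam 3: φ=45°, α=255°
  dir = (cos 255°, sin 255°) = (-0.2588, -0.9659); from cell (5,2)
  next x-line at t=2.3955, next y-line at t=0.3831; Δt_x=3.8637, Δt_y=1.0353
    y: enter (5,1) at t=0.3831
    y: enter (5,0) at t=1.4183 ← occupied
  → r_3 = 1.4183
beam 4: φ=135°, α=345°
  dir = (cos 345°, sin 345°) = (0.9659, -0.2588); from cell (5,2)
  next x-line at t=0.3934, next y-line at t=1.4296; Δt_x=1.0353, Δt_y=3.8637
    x: enter (6,2) at t=0.3934 ← occupied
  → r_4 = 0.3934

ranges = [3.7581, 4.7830, 1.4183, 0.3934]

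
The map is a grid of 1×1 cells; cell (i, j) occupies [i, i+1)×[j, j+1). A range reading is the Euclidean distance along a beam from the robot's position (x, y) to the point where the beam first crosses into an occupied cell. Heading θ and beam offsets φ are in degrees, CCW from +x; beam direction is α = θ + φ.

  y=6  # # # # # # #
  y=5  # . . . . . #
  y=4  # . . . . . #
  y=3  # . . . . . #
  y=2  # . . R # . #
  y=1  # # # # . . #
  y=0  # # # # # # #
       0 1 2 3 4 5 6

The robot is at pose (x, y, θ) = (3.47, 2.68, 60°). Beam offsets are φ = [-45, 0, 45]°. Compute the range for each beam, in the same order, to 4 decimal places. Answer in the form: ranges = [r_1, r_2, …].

ranges = [0.5487, 3.8336, 3.4371]

beam 1: φ=-45°, α=15°
  direction (0.9659, 0.2588); cell (3,2); t to first gridline: x 0.5487, y 1.2364 (then +1.0353 / +3.8637)
    (4,2) via x @ 0.5487  # hit
  → r_1 = 0.5487
beam 2: φ=0°, α=60°
  direction (0.5000, 0.8660); cell (3,2); t to first gridline: x 1.0600, y 0.3695 (then +2.0000 / +1.1547)
    (3,3) via y @ 0.3695
    (4,3) via x @ 1.0600
    (4,4) via y @ 1.5242
    (4,5) via y @ 2.6789
    (5,5) via x @ 3.0600
    (5,6) via y @ 3.8336  # hit
  → r_2 = 3.8336
beam 3: φ=45°, α=105°
  direction (-0.2588, 0.9659); cell (3,2); t to first gridline: x 1.8159, y 0.3313 (then +3.8637 / +1.0353)
    (3,3) via y @ 0.3313
    (3,4) via y @ 1.3666
    (2,4) via x @ 1.8159
    (2,5) via y @ 2.4018
    (2,6) via y @ 3.4371  # hit
  → r_3 = 3.4371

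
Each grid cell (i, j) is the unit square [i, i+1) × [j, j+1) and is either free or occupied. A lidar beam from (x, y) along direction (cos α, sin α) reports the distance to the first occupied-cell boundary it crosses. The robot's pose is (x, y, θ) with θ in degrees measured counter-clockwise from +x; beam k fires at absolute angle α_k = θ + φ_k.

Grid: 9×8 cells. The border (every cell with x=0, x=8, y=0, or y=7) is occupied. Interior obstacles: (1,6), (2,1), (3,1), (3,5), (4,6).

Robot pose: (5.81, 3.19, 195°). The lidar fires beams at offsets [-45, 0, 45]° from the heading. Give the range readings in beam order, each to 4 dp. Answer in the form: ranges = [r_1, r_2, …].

ranges = [5.5541, 4.9797, 2.5288]

beam 1: φ=-45°, α=150°
  dir = (cos 150°, sin 150°) = (-0.8660, 0.5000); from cell (5,3)
  next x-line at t=0.9353, next y-line at t=1.6200; Δt_x=1.1547, Δt_y=2.0000
    x: enter (4,3) at t=0.9353
    y: enter (4,4) at t=1.6200
    x: enter (3,4) at t=2.0900
    x: enter (2,4) at t=3.2447
    y: enter (2,5) at t=3.6200
    x: enter (1,5) at t=4.3994
    x: enter (0,5) at t=5.5541 ← occupied
  → r_1 = 5.5541
beam 2: φ=0°, α=195°
  dir = (cos 195°, sin 195°) = (-0.9659, -0.2588); from cell (5,3)
  next x-line at t=0.8386, next y-line at t=0.7341; Δt_x=1.0353, Δt_y=3.8637
    y: enter (5,2) at t=0.7341
    x: enter (4,2) at t=0.8386
    x: enter (3,2) at t=1.8738
    x: enter (2,2) at t=2.9091
    x: enter (1,2) at t=3.9444
    y: enter (1,1) at t=4.5978
    x: enter (0,1) at t=4.9797 ← occupied
  → r_2 = 4.9797
beam 3: φ=45°, α=240°
  dir = (cos 240°, sin 240°) = (-0.5000, -0.8660); from cell (5,3)
  next x-line at t=1.6200, next y-line at t=0.2194; Δt_x=2.0000, Δt_y=1.1547
    y: enter (5,2) at t=0.2194
    y: enter (5,1) at t=1.3741
    x: enter (4,1) at t=1.6200
    y: enter (4,0) at t=2.5288 ← occupied
  → r_3 = 2.5288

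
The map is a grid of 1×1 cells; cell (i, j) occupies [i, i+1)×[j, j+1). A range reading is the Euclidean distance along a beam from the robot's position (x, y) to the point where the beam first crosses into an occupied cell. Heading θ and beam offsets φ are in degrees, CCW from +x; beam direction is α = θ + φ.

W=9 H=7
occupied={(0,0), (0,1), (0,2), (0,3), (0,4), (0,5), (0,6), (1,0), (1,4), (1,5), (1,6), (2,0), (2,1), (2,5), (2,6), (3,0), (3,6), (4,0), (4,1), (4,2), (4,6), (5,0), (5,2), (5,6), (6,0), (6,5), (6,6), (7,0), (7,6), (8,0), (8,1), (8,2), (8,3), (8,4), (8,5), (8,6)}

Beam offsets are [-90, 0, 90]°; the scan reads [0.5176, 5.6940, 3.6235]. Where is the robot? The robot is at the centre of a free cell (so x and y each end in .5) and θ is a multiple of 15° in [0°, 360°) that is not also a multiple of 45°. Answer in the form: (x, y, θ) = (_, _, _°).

The pose lattice has 27·16 = 432 candidates. Test each by forward raycasting.
  (7.5, 2.5, 195°): beam 1 = 2.5882 ≠ 0.5176 ✗
  (4.5, 4.5, 255°): beam 1 = 1.9319 ≠ 0.5176 ✗
  (7.5, 4.5, 30°): beam 1 = 1.0000 ≠ 0.5176 ✗
  …
  (6.5, 4.5, 195°): r_1=0.5176, r_2=5.6940, r_3=3.6235 — all match ✓
Only this pose fits every beam.

(x, y, θ) = (6.5, 4.5, 195°)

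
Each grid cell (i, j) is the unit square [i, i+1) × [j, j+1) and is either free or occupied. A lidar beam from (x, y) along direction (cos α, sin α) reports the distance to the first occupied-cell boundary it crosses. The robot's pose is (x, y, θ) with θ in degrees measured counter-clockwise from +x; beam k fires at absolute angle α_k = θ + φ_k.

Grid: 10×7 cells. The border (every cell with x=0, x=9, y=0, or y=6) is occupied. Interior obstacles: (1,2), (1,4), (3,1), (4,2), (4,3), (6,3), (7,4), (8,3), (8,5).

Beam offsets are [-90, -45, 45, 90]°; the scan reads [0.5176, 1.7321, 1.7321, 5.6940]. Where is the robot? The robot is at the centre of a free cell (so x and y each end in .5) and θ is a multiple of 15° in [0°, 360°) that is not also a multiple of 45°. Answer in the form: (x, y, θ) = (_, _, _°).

The pose lattice has 31·16 = 496 candidates. Test each by forward raycasting.
  (3.5, 2.5, 345°): beam 2 = 0.5774 ≠ 1.7321 ✗
  (3.5, 5.5, 120°): beam 1 = 1.0000 ≠ 0.5176 ✗
  (2.5, 5.5, 240°): beam 1 = 1.0000 ≠ 0.5176 ✗
  (7.5, 2.5, 300°): beam 1 = 3.0000 ≠ 0.5176 ✗
  (8.5, 4.5, 285°): beam 2 = 0.5774 ≠ 1.7321 ✗
  …
  (2.5, 4.5, 285°): r_1=0.5176, r_2=1.7321, r_3=1.7321, r_4=5.6940 — all match ✓
Only this pose fits every beam.

(x, y, θ) = (2.5, 4.5, 285°)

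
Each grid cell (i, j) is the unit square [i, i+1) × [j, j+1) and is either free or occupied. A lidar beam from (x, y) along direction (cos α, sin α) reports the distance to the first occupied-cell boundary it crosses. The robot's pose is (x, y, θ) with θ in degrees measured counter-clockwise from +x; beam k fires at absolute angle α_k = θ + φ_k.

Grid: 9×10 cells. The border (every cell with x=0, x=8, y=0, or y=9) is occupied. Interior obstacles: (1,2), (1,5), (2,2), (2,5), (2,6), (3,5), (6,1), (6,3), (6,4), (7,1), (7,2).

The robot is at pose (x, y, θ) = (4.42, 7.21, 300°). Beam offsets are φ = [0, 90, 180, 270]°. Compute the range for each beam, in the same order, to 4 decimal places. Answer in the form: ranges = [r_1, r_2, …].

beam 1: φ=0°, α=300°
  cosα=0.5000 sinα=-0.8660 | (4,7) | tMaxX 1.1600 tMaxY 0.2425 | tΔX 2.0000 tΔY 1.1547
    t=0.2425 [y] (4,6)
    t=1.1600 [x] (5,6)
    t=1.3972 [y] (5,5)
    t=2.5519 [y] (5,4)
    t=3.1600 [x] (6,4) — stop
  → r_1 = 3.1600
beam 2: φ=90°, α=30°
  cosα=0.8660 sinα=0.5000 | (4,7) | tMaxX 0.6697 tMaxY 1.5800 | tΔX 1.1547 tΔY 2.0000
    t=0.6697 [x] (5,7)
    t=1.5800 [y] (5,8)
    t=1.8244 [x] (6,8)
    t=2.9791 [x] (7,8)
    t=3.5800 [y] (7,9) — stop
  → r_2 = 3.5800
beam 3: φ=180°, α=120°
  cosα=-0.5000 sinα=0.8660 | (4,7) | tMaxX 0.8400 tMaxY 0.9122 | tΔX 2.0000 tΔY 1.1547
    t=0.8400 [x] (3,7)
    t=0.9122 [y] (3,8)
    t=2.0669 [y] (3,9) — stop
  → r_3 = 2.0669
beam 4: φ=270°, α=210°
  cosα=-0.8660 sinα=-0.5000 | (4,7) | tMaxX 0.4850 tMaxY 0.4200 | tΔX 1.1547 tΔY 2.0000
    t=0.4200 [y] (4,6)
    t=0.4850 [x] (3,6)
    t=1.6397 [x] (2,6) — stop
  → r_4 = 1.6397

ranges = [3.1600, 3.5800, 2.0669, 1.6397]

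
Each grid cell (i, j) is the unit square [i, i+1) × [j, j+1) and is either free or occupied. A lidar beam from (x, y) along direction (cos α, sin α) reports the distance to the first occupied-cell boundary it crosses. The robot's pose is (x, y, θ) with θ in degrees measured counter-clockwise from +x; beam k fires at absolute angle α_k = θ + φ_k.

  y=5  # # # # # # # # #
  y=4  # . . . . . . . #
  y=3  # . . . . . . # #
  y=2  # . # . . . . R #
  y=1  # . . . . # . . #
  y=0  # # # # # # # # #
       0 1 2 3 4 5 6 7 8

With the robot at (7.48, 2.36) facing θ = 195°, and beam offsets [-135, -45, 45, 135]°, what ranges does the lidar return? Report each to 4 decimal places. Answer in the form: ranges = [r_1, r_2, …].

beam 1: φ=-135°, α=60°
  d=(0.5000,0.8660)  start (7,2)  tX=1.0400 tY=0.7390  stride 1/|dx|=2.0000 1/|dy|=1.1547
    cross y-line → (7,3), t=0.7390 (wall)
  → r_1 = 0.7390
beam 2: φ=-45°, α=150°
  d=(-0.8660,0.5000)  start (7,2)  tX=0.5543 tY=1.2800  stride 1/|dx|=1.1547 1/|dy|=2.0000
    cross x-line → (6,2), t=0.5543
    cross y-line → (6,3), t=1.2800
    cross x-line → (5,3), t=1.7090
    cross x-line → (4,3), t=2.8637
    cross y-line → (4,4), t=3.2800
    cross x-line → (3,4), t=4.0184
    cross x-line → (2,4), t=5.1731
    cross y-line → (2,5), t=5.2800 (wall)
  → r_2 = 5.2800
beam 3: φ=45°, α=240°
  d=(-0.5000,-0.8660)  start (7,2)  tX=0.9600 tY=0.4157  stride 1/|dx|=2.0000 1/|dy|=1.1547
    cross y-line → (7,1), t=0.4157
    cross x-line → (6,1), t=0.9600
    cross y-line → (6,0), t=1.5704 (wall)
  → r_3 = 1.5704
beam 4: φ=135°, α=330°
  d=(0.8660,-0.5000)  start (7,2)  tX=0.6004 tY=0.7200  stride 1/|dx|=1.1547 1/|dy|=2.0000
    cross x-line → (8,2), t=0.6004 (wall)
  → r_4 = 0.6004

ranges = [0.7390, 5.2800, 1.5704, 0.6004]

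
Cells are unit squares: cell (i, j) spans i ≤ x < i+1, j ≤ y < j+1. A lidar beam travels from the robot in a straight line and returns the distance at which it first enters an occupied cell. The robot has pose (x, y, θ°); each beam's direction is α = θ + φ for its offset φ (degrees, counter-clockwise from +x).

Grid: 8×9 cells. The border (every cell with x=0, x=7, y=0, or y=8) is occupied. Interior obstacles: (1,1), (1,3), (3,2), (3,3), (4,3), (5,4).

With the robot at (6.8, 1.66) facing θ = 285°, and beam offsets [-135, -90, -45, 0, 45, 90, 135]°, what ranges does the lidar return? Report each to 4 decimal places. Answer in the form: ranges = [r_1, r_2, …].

ranges = [2.6800, 2.5500, 0.7621, 0.6833, 0.2309, 0.2071, 0.4000]

beam 1: φ=-135°, α=150°
  cosα=-0.8660 sinα=0.5000 | (6,1) | tMaxX 0.9238 tMaxY 0.6800 | tΔX 1.1547 tΔY 2.0000
    t=0.6800 [y] (6,2)
    t=0.9238 [x] (5,2)
    t=2.0785 [x] (4,2)
    t=2.6800 [y] (4,3) — stop
  → r_1 = 2.6800
beam 2: φ=-90°, α=195°
  cosα=-0.9659 sinα=-0.2588 | (6,1) | tMaxX 0.8282 tMaxY 2.5500 | tΔX 1.0353 tΔY 3.8637
    t=0.8282 [x] (5,1)
    t=1.8635 [x] (4,1)
    t=2.5500 [y] (4,0) — stop
  → r_2 = 2.5500
beam 3: φ=-45°, α=240°
  cosα=-0.5000 sinα=-0.8660 | (6,1) | tMaxX 1.6000 tMaxY 0.7621 | tΔX 2.0000 tΔY 1.1547
    t=0.7621 [y] (6,0) — stop
  → r_3 = 0.7621
beam 4: φ=0°, α=285°
  cosα=0.2588 sinα=-0.9659 | (6,1) | tMaxX 0.7727 tMaxY 0.6833 | tΔX 3.8637 tΔY 1.0353
    t=0.6833 [y] (6,0) — stop
  → r_4 = 0.6833
beam 5: φ=45°, α=330°
  cosα=0.8660 sinα=-0.5000 | (6,1) | tMaxX 0.2309 tMaxY 1.3200 | tΔX 1.1547 tΔY 2.0000
    t=0.2309 [x] (7,1) — stop
  → r_5 = 0.2309
beam 6: φ=90°, α=15°
  cosα=0.9659 sinα=0.2588 | (6,1) | tMaxX 0.2071 tMaxY 1.3137 | tΔX 1.0353 tΔY 3.8637
    t=0.2071 [x] (7,1) — stop
  → r_6 = 0.2071
beam 7: φ=135°, α=60°
  cosα=0.5000 sinα=0.8660 | (6,1) | tMaxX 0.4000 tMaxY 0.3926 | tΔX 2.0000 tΔY 1.1547
    t=0.3926 [y] (6,2)
    t=0.4000 [x] (7,2) — stop
  → r_7 = 0.4000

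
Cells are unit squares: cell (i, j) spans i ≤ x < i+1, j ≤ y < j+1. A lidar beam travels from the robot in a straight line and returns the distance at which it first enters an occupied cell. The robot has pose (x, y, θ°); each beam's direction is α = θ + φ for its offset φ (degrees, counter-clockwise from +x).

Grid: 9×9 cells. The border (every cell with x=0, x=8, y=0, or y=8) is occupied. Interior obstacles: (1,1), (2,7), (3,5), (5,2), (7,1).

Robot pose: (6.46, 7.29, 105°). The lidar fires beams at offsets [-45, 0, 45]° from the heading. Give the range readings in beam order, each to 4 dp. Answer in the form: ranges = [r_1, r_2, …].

beam 1: φ=-45°, α=60°
  cosα=0.5000 sinα=0.8660 | (6,7) | tMaxX 1.0800 tMaxY 0.8198 | tΔX 2.0000 tΔY 1.1547
    t=0.8198 [y] (6,8) — stop
  → r_1 = 0.8198
beam 2: φ=0°, α=105°
  cosα=-0.2588 sinα=0.9659 | (6,7) | tMaxX 1.7773 tMaxY 0.7350 | tΔX 3.8637 tΔY 1.0353
    t=0.7350 [y] (6,8) — stop
  → r_2 = 0.7350
beam 3: φ=45°, α=150°
  cosα=-0.8660 sinα=0.5000 | (6,7) | tMaxX 0.5312 tMaxY 1.4200 | tΔX 1.1547 tΔY 2.0000
    t=0.5312 [x] (5,7)
    t=1.4200 [y] (5,8) — stop
  → r_3 = 1.4200

ranges = [0.8198, 0.7350, 1.4200]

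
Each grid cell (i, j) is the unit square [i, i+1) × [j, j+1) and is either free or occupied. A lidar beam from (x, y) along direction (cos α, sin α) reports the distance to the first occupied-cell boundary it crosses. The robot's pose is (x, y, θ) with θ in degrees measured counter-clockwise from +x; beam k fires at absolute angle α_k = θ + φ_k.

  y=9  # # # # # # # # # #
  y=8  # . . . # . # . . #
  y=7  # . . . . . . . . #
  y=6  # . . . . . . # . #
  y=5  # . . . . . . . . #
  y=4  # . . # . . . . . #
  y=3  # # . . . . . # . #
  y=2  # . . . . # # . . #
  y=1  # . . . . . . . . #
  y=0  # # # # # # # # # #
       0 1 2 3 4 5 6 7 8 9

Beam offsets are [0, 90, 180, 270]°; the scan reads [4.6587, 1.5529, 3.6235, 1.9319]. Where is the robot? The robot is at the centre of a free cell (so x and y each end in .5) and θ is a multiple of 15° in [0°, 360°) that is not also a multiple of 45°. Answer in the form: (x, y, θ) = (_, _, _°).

Candidates: 56 free-cell centres × 16 headings = 896 poses. Raycast each; keep the one whose scan matches to 4 dp.
  (8.5, 3.5, 120°): beam 1 = 2.8868 ≠ 4.6587 ✗
  (7.5, 2.5, 105°): beam 1 = 0.5176 ≠ 4.6587 ✗
  (7.5, 2.5, 120°): beam 1 = 0.5774 ≠ 4.6587 ✗
  (6.5, 6.5, 15°): beam 1 = 0.5176 ≠ 4.6587 ✗
  …
  (4.5, 6.5, 345°): r_1=4.6587, r_2=1.5529, r_3=3.6235, r_4=1.9319 — all match ✓
No second candidate reproduces the full scan.

(x, y, θ) = (4.5, 6.5, 345°)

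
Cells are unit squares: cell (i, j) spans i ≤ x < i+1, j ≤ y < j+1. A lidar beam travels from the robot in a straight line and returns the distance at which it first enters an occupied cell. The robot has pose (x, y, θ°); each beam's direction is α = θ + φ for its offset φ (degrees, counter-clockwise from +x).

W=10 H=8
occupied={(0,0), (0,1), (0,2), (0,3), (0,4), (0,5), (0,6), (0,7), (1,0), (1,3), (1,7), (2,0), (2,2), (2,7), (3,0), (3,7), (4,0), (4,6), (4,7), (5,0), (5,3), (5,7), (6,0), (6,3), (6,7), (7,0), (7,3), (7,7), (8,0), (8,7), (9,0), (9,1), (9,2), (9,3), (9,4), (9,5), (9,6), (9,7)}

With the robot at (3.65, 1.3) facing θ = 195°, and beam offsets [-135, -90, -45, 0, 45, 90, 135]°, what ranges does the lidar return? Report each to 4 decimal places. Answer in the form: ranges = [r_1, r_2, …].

ranges = [2.7000, 5.9011, 1.4000, 1.1591, 0.3464, 0.3106, 0.6000]

beam 1: φ=-135°, α=60°
  cosα=0.5000 sinα=0.8660 | (3,1) | tMaxX 0.7000 tMaxY 0.8083 | tΔX 2.0000 tΔY 1.1547
    t=0.7000 [x] (4,1)
    t=0.8083 [y] (4,2)
    t=1.9630 [y] (4,3)
    t=2.7000 [x] (5,3) — stop
  → r_1 = 2.7000
beam 2: φ=-90°, α=105°
  cosα=-0.2588 sinα=0.9659 | (3,1) | tMaxX 2.5114 tMaxY 0.7247 | tΔX 3.8637 tΔY 1.0353
    t=0.7247 [y] (3,2)
    t=1.7600 [y] (3,3)
    t=2.5114 [x] (2,3)
    t=2.7952 [y] (2,4)
    t=3.8305 [y] (2,5)
    t=4.8658 [y] (2,6)
    t=5.9011 [y] (2,7) — stop
  → r_2 = 5.9011
beam 3: φ=-45°, α=150°
  cosα=-0.8660 sinα=0.5000 | (3,1) | tMaxX 0.7506 tMaxY 1.4000 | tΔX 1.1547 tΔY 2.0000
    t=0.7506 [x] (2,1)
    t=1.4000 [y] (2,2) — stop
  → r_3 = 1.4000
beam 4: φ=0°, α=195°
  cosα=-0.9659 sinα=-0.2588 | (3,1) | tMaxX 0.6729 tMaxY 1.1591 | tΔX 1.0353 tΔY 3.8637
    t=0.6729 [x] (2,1)
    t=1.1591 [y] (2,0) — stop
  → r_4 = 1.1591
beam 5: φ=45°, α=240°
  cosα=-0.5000 sinα=-0.8660 | (3,1) | tMaxX 1.3000 tMaxY 0.3464 | tΔX 2.0000 tΔY 1.1547
    t=0.3464 [y] (3,0) — stop
  → r_5 = 0.3464
beam 6: φ=90°, α=285°
  cosα=0.2588 sinα=-0.9659 | (3,1) | tMaxX 1.3523 tMaxY 0.3106 | tΔX 3.8637 tΔY 1.0353
    t=0.3106 [y] (3,0) — stop
  → r_6 = 0.3106
beam 7: φ=135°, α=330°
  cosα=0.8660 sinα=-0.5000 | (3,1) | tMaxX 0.4041 tMaxY 0.6000 | tΔX 1.1547 tΔY 2.0000
    t=0.4041 [x] (4,1)
    t=0.6000 [y] (4,0) — stop
  → r_7 = 0.6000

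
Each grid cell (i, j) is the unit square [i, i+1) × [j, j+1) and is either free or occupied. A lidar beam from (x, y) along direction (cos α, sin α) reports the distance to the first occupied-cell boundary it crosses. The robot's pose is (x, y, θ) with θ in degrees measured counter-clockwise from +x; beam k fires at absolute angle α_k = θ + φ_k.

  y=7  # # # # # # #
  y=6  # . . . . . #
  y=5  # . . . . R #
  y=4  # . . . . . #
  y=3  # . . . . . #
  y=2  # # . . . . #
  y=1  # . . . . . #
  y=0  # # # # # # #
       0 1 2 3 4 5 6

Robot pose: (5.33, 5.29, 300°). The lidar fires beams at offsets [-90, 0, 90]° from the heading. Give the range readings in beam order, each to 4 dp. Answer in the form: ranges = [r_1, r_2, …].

ranges = [4.5800, 1.3400, 0.7736]

beam 1: φ=-90°, α=210°
  cosα=-0.8660 sinα=-0.5000 | (5,5) | tMaxX 0.3811 tMaxY 0.5800 | tΔX 1.1547 tΔY 2.0000
    t=0.3811 [x] (4,5)
    t=0.5800 [y] (4,4)
    t=1.5358 [x] (3,4)
    t=2.5800 [y] (3,3)
    t=2.6905 [x] (2,3)
    t=3.8452 [x] (1,3)
    t=4.5800 [y] (1,2) — stop
  → r_1 = 4.5800
beam 2: φ=0°, α=300°
  cosα=0.5000 sinα=-0.8660 | (5,5) | tMaxX 1.3400 tMaxY 0.3349 | tΔX 2.0000 tΔY 1.1547
    t=0.3349 [y] (5,4)
    t=1.3400 [x] (6,4) — stop
  → r_2 = 1.3400
beam 3: φ=90°, α=30°
  cosα=0.8660 sinα=0.5000 | (5,5) | tMaxX 0.7736 tMaxY 1.4200 | tΔX 1.1547 tΔY 2.0000
    t=0.7736 [x] (6,5) — stop
  → r_3 = 0.7736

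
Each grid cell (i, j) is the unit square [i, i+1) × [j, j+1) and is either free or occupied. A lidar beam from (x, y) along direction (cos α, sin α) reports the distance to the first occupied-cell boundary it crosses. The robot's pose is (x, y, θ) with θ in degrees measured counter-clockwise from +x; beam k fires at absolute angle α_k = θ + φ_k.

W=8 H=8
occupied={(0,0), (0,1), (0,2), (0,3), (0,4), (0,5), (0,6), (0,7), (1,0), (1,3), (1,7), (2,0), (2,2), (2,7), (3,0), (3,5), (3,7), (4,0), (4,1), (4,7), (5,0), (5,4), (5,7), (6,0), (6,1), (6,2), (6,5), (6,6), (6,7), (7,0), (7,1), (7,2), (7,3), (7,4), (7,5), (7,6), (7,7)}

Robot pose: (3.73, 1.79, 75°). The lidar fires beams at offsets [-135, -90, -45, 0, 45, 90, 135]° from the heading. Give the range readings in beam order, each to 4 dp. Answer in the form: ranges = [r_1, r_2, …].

ranges = [0.5400, 0.2795, 0.3118, 5.3938, 5.4600, 0.8114, 1.5800]

beam 1: φ=-135°, α=300°
  cosα=0.5000 sinα=-0.8660 | (3,1) | tMaxX 0.5400 tMaxY 0.9122 | tΔX 2.0000 tΔY 1.1547
    t=0.5400 [x] (4,1) — stop
  → r_1 = 0.5400
beam 2: φ=-90°, α=345°
  cosα=0.9659 sinα=-0.2588 | (3,1) | tMaxX 0.2795 tMaxY 3.0523 | tΔX 1.0353 tΔY 3.8637
    t=0.2795 [x] (4,1) — stop
  → r_2 = 0.2795
beam 3: φ=-45°, α=30°
  cosα=0.8660 sinα=0.5000 | (3,1) | tMaxX 0.3118 tMaxY 0.4200 | tΔX 1.1547 tΔY 2.0000
    t=0.3118 [x] (4,1) — stop
  → r_3 = 0.3118
beam 4: φ=0°, α=75°
  cosα=0.2588 sinα=0.9659 | (3,1) | tMaxX 1.0432 tMaxY 0.2174 | tΔX 3.8637 tΔY 1.0353
    t=0.2174 [y] (3,2)
    t=1.0432 [x] (4,2)
    t=1.2527 [y] (4,3)
    t=2.2880 [y] (4,4)
    t=3.3232 [y] (4,5)
    t=4.3585 [y] (4,6)
    t=4.9069 [x] (5,6)
    t=5.3938 [y] (5,7) — stop
  → r_4 = 5.3938
beam 5: φ=45°, α=120°
  cosα=-0.5000 sinα=0.8660 | (3,1) | tMaxX 1.4600 tMaxY 0.2425 | tΔX 2.0000 tΔY 1.1547
    t=0.2425 [y] (3,2)
    t=1.3972 [y] (3,3)
    t=1.4600 [x] (2,3)
    t=2.5519 [y] (2,4)
    t=3.4600 [x] (1,4)
    t=3.7066 [y] (1,5)
    t=4.8613 [y] (1,6)
    t=5.4600 [x] (0,6) — stop
  → r_5 = 5.4600
beam 6: φ=90°, α=165°
  cosα=-0.9659 sinα=0.2588 | (3,1) | tMaxX 0.7558 tMaxY 0.8114 | tΔX 1.0353 tΔY 3.8637
    t=0.7558 [x] (2,1)
    t=0.8114 [y] (2,2) — stop
  → r_6 = 0.8114
beam 7: φ=135°, α=210°
  cosα=-0.8660 sinα=-0.5000 | (3,1) | tMaxX 0.8429 tMaxY 1.5800 | tΔX 1.1547 tΔY 2.0000
    t=0.8429 [x] (2,1)
    t=1.5800 [y] (2,0) — stop
  → r_7 = 1.5800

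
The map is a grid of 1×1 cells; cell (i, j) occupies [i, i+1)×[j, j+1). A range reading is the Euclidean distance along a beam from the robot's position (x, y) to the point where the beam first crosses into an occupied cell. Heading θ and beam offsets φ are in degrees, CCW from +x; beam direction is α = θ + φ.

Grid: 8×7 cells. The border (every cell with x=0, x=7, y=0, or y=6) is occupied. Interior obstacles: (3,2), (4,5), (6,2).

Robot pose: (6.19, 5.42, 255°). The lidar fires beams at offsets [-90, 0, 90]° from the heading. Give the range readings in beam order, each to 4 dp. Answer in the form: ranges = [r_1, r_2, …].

beam 1: φ=-90°, α=165°
  d=(-0.9659,0.2588)  start (6,5)  tX=0.1967 tY=2.2409  stride 1/|dx|=1.0353 1/|dy|=3.8637
    cross x-line → (5,5), t=0.1967
    cross x-line → (4,5), t=1.2320 (wall)
  → r_1 = 1.2320
beam 2: φ=0°, α=255°
  d=(-0.2588,-0.9659)  start (6,5)  tX=0.7341 tY=0.4348  stride 1/|dx|=3.8637 1/|dy|=1.0353
    cross y-line → (6,4), t=0.4348
    cross x-line → (5,4), t=0.7341
    cross y-line → (5,3), t=1.4701
    cross y-line → (5,2), t=2.5054
    cross y-line → (5,1), t=3.5406
    cross y-line → (5,0), t=4.5759 (wall)
  → r_2 = 4.5759
beam 3: φ=90°, α=345°
  d=(0.9659,-0.2588)  start (6,5)  tX=0.8386 tY=1.6228  stride 1/|dx|=1.0353 1/|dy|=3.8637
    cross x-line → (7,5), t=0.8386 (wall)
  → r_3 = 0.8386

ranges = [1.2320, 4.5759, 0.8386]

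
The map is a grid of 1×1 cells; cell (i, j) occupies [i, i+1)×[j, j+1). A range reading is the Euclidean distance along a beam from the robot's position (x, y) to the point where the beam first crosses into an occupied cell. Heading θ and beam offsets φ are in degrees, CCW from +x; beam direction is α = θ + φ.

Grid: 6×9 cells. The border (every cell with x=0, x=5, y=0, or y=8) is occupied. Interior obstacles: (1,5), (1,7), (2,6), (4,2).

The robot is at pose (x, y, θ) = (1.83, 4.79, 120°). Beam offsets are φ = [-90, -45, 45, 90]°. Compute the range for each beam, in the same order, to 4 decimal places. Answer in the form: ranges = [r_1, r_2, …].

beam 1: φ=-90°, α=30°
  direction (0.8660, 0.5000); cell (1,4); t to first gridline: x 0.1963, y 0.4200 (then +1.1547 / +2.0000)
    (2,4) via x @ 0.1963
    (2,5) via y @ 0.4200
    (3,5) via x @ 1.3510
    (3,6) via y @ 2.4200
    (4,6) via x @ 2.5057
    (5,6) via x @ 3.6604  # hit
  → r_1 = 3.6604
beam 2: φ=-45°, α=75°
  direction (0.2588, 0.9659); cell (1,4); t to first gridline: x 0.6568, y 0.2174 (then +3.8637 / +1.0353)
    (1,5) via y @ 0.2174  # hit
  → r_2 = 0.2174
beam 3: φ=45°, α=165°
  direction (-0.9659, 0.2588); cell (1,4); t to first gridline: x 0.8593, y 0.8114 (then +1.0353 / +3.8637)
    (1,5) via y @ 0.8114  # hit
  → r_3 = 0.8114
beam 4: φ=90°, α=210°
  direction (-0.8660, -0.5000); cell (1,4); t to first gridline: x 0.9584, y 1.5800 (then +1.1547 / +2.0000)
    (0,4) via x @ 0.9584  # hit
  → r_4 = 0.9584

ranges = [3.6604, 0.2174, 0.8114, 0.9584]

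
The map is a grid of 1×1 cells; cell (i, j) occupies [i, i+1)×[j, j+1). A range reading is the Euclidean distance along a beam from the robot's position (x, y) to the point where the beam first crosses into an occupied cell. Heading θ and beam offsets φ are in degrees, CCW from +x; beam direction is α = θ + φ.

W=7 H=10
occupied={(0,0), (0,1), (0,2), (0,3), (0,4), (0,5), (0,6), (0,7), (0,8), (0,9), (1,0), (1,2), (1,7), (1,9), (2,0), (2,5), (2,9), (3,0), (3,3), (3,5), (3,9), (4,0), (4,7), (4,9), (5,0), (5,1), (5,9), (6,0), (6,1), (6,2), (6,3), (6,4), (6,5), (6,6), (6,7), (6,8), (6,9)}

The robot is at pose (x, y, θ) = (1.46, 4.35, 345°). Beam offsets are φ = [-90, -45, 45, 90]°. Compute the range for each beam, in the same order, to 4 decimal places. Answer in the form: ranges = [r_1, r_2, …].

ranges = [1.3976, 3.8682, 1.3000, 4.8140]

beam 1: φ=-90°, α=255°
  cosα=-0.2588 sinα=-0.9659 | (1,4) | tMaxX 1.7773 tMaxY 0.3623 | tΔX 3.8637 tΔY 1.0353
    t=0.3623 [y] (1,3)
    t=1.3976 [y] (1,2) — stop
  → r_1 = 1.3976
beam 2: φ=-45°, α=300°
  cosα=0.5000 sinα=-0.8660 | (1,4) | tMaxX 1.0800 tMaxY 0.4041 | tΔX 2.0000 tΔY 1.1547
    t=0.4041 [y] (1,3)
    t=1.0800 [x] (2,3)
    t=1.5588 [y] (2,2)
    t=2.7135 [y] (2,1)
    t=3.0800 [x] (3,1)
    t=3.8682 [y] (3,0) — stop
  → r_2 = 3.8682
beam 3: φ=45°, α=30°
  cosα=0.8660 sinα=0.5000 | (1,4) | tMaxX 0.6235 tMaxY 1.3000 | tΔX 1.1547 tΔY 2.0000
    t=0.6235 [x] (2,4)
    t=1.3000 [y] (2,5) — stop
  → r_3 = 1.3000
beam 4: φ=90°, α=75°
  cosα=0.2588 sinα=0.9659 | (1,4) | tMaxX 2.0864 tMaxY 0.6729 | tΔX 3.8637 tΔY 1.0353
    t=0.6729 [y] (1,5)
    t=1.7082 [y] (1,6)
    t=2.0864 [x] (2,6)
    t=2.7435 [y] (2,7)
    t=3.7788 [y] (2,8)
    t=4.8140 [y] (2,9) — stop
  → r_4 = 4.8140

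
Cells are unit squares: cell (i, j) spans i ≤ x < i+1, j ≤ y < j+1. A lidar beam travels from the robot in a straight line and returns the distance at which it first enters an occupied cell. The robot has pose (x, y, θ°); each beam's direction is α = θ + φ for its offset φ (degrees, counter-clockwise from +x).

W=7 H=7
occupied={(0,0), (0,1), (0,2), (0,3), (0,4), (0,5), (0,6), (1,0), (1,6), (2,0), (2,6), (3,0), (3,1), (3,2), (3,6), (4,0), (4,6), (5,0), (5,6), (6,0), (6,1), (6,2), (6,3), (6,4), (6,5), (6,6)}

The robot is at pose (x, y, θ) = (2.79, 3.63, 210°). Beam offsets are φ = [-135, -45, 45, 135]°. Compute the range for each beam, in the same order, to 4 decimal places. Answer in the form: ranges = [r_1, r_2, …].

ranges = [2.4536, 1.8531, 2.7228, 3.3232]

beam 1: φ=-135°, α=75°
  direction (0.2588, 0.9659); cell (2,3); t to first gridline: x 0.8114, y 0.3831 (then +3.8637 / +1.0353)
    (2,4) via y @ 0.3831
    (3,4) via x @ 0.8114
    (3,5) via y @ 1.4183
    (3,6) via y @ 2.4536  # hit
  → r_1 = 2.4536
beam 2: φ=-45°, α=165°
  direction (-0.9659, 0.2588); cell (2,3); t to first gridline: x 0.8179, y 1.4296 (then +1.0353 / +3.8637)
    (1,3) via x @ 0.8179
    (1,4) via y @ 1.4296
    (0,4) via x @ 1.8531  # hit
  → r_2 = 1.8531
beam 3: φ=45°, α=255°
  direction (-0.2588, -0.9659); cell (2,3); t to first gridline: x 3.0523, y 0.6522 (then +3.8637 / +1.0353)
    (2,2) via y @ 0.6522
    (2,1) via y @ 1.6875
    (2,0) via y @ 2.7228  # hit
  → r_3 = 2.7228
beam 4: φ=135°, α=345°
  direction (0.9659, -0.2588); cell (2,3); t to first gridline: x 0.2174, y 2.4341 (then +1.0353 / +3.8637)
    (3,3) via x @ 0.2174
    (4,3) via x @ 1.2527
    (5,3) via x @ 2.2880
    (5,2) via y @ 2.4341
    (6,2) via x @ 3.3232  # hit
  → r_4 = 3.3232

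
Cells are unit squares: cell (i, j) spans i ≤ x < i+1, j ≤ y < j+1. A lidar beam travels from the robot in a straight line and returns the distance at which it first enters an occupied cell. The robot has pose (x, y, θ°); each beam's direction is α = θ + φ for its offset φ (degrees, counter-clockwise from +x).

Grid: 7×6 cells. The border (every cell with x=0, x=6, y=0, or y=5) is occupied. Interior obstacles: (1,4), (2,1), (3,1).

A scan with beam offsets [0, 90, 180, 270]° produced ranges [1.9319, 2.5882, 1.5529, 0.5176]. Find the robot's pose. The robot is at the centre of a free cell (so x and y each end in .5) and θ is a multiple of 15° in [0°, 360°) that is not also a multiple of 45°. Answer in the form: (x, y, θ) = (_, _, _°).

The pose lattice has 17·16 = 272 candidates. Test each by forward raycasting.
  (4.5, 4.5, 15°): beam 1 = 1.5529 ≠ 1.9319 ✗
  (4.5, 2.5, 240°): beam 1 = 1.0000 ≠ 1.9319 ✗
  (5.5, 2.5, 30°): beam 1 = 0.5774 ≠ 1.9319 ✗
  (1.5, 1.5, 150°): beam 1 = 0.5774 ≠ 1.9319 ✗
  …
  (4.5, 4.5, 165°): r_1=1.9319, r_2=2.5882, r_3=1.5529, r_4=0.5176 — all match ✓
Only this pose fits every beam.

(x, y, θ) = (4.5, 4.5, 165°)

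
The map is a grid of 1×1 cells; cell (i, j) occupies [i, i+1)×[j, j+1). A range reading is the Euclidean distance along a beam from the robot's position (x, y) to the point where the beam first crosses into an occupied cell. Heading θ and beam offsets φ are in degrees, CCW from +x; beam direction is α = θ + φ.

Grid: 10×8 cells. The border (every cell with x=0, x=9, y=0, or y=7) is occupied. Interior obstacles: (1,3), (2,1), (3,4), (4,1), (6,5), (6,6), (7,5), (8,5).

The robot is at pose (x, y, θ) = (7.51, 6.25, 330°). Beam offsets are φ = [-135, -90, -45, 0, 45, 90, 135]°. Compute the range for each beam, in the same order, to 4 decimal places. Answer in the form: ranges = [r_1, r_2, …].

ranges = [0.5280, 0.2887, 0.2588, 0.5000, 1.5426, 0.8660, 0.7765]

beam 1: φ=-135°, α=195°
  dir = (cos 195°, sin 195°) = (-0.9659, -0.2588); from cell (7,6)
  next x-line at t=0.5280, next y-line at t=0.9659; Δt_x=1.0353, Δt_y=3.8637
    x: enter (6,6) at t=0.5280 ← occupied
  → r_1 = 0.5280
beam 2: φ=-90°, α=240°
  dir = (cos 240°, sin 240°) = (-0.5000, -0.8660); from cell (7,6)
  next x-line at t=1.0200, next y-line at t=0.2887; Δt_x=2.0000, Δt_y=1.1547
    y: enter (7,5) at t=0.2887 ← occupied
  → r_2 = 0.2887
beam 3: φ=-45°, α=285°
  dir = (cos 285°, sin 285°) = (0.2588, -0.9659); from cell (7,6)
  next x-line at t=1.8932, next y-line at t=0.2588; Δt_x=3.8637, Δt_y=1.0353
    y: enter (7,5) at t=0.2588 ← occupied
  → r_3 = 0.2588
beam 4: φ=0°, α=330°
  dir = (cos 330°, sin 330°) = (0.8660, -0.5000); from cell (7,6)
  next x-line at t=0.5658, next y-line at t=0.5000; Δt_x=1.1547, Δt_y=2.0000
    y: enter (7,5) at t=0.5000 ← occupied
  → r_4 = 0.5000
beam 5: φ=45°, α=15°
  dir = (cos 15°, sin 15°) = (0.9659, 0.2588); from cell (7,6)
  next x-line at t=0.5073, next y-line at t=2.8978; Δt_x=1.0353, Δt_y=3.8637
    x: enter (8,6) at t=0.5073
    x: enter (9,6) at t=1.5426 ← occupied
  → r_5 = 1.5426
beam 6: φ=90°, α=60°
  dir = (cos 60°, sin 60°) = (0.5000, 0.8660); from cell (7,6)
  next x-line at t=0.9800, next y-line at t=0.8660; Δt_x=2.0000, Δt_y=1.1547
    y: enter (7,7) at t=0.8660 ← occupied
  → r_6 = 0.8660
beam 7: φ=135°, α=105°
  dir = (cos 105°, sin 105°) = (-0.2588, 0.9659); from cell (7,6)
  next x-line at t=1.9705, next y-line at t=0.7765; Δt_x=3.8637, Δt_y=1.0353
    y: enter (7,7) at t=0.7765 ← occupied
  → r_7 = 0.7765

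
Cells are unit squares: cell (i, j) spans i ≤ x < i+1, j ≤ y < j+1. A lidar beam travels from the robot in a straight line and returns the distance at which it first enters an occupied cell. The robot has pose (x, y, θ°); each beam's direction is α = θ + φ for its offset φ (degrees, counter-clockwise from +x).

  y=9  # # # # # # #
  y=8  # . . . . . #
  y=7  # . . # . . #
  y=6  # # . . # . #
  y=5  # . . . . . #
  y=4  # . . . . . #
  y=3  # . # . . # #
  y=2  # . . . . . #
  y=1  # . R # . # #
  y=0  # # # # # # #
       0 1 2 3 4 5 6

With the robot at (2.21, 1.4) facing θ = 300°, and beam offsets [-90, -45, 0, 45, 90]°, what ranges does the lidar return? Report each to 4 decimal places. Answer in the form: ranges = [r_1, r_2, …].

ranges = [0.8000, 0.4141, 0.4619, 0.8179, 0.9122]

beam 1: φ=-90°, α=210°
  cosα=-0.8660 sinα=-0.5000 | (2,1) | tMaxX 0.2425 tMaxY 0.8000 | tΔX 1.1547 tΔY 2.0000
    t=0.2425 [x] (1,1)
    t=0.8000 [y] (1,0) — stop
  → r_1 = 0.8000
beam 2: φ=-45°, α=255°
  cosα=-0.2588 sinα=-0.9659 | (2,1) | tMaxX 0.8114 tMaxY 0.4141 | tΔX 3.8637 tΔY 1.0353
    t=0.4141 [y] (2,0) — stop
  → r_2 = 0.4141
beam 3: φ=0°, α=300°
  cosα=0.5000 sinα=-0.8660 | (2,1) | tMaxX 1.5800 tMaxY 0.4619 | tΔX 2.0000 tΔY 1.1547
    t=0.4619 [y] (2,0) — stop
  → r_3 = 0.4619
beam 4: φ=45°, α=345°
  cosα=0.9659 sinα=-0.2588 | (2,1) | tMaxX 0.8179 tMaxY 1.5455 | tΔX 1.0353 tΔY 3.8637
    t=0.8179 [x] (3,1) — stop
  → r_4 = 0.8179
beam 5: φ=90°, α=30°
  cosα=0.8660 sinα=0.5000 | (2,1) | tMaxX 0.9122 tMaxY 1.2000 | tΔX 1.1547 tΔY 2.0000
    t=0.9122 [x] (3,1) — stop
  → r_5 = 0.9122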